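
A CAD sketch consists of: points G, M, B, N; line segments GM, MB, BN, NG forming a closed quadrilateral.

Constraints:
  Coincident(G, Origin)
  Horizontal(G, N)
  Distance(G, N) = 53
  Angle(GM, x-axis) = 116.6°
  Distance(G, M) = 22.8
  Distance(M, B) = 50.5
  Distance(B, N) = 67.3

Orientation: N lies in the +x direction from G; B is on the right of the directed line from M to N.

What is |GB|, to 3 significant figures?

30.9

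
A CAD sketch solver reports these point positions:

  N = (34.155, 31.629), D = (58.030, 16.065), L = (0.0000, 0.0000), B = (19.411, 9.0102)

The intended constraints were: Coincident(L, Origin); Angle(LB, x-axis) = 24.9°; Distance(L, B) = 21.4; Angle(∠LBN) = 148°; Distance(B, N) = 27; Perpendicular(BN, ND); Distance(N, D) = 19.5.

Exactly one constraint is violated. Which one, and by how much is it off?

Distance(N, D) = 19.5 — off by 9.00.

L = (0.00, 0.00) ✓; LB at 24.90° ✓; |LB| = 21.40 ✓; ∠LBN = 148.0° ✓; |BN| = 27.00 ✓; ∠(BN, ND) = 90.00° ✓; |ND| = 28.50 ✗.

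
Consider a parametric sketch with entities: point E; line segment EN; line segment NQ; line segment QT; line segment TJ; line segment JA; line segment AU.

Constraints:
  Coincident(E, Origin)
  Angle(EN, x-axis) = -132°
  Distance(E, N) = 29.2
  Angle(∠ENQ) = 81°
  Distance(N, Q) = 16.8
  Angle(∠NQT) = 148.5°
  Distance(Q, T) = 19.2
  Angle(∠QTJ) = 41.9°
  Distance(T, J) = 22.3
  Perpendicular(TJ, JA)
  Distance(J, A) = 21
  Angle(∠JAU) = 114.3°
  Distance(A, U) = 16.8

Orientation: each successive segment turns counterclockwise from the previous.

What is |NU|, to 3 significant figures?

26.7

TJ is perpendicular to JA, so JA runs at -133°; with |JA| = 21.0, A = (-16.9, -31.3). ∠JAU = 114.3° gives AU at -67.7° from the x-axis; with |AU| = 16.8, U = (-10.5, -46.8). Then |NU| = |U − N| = 26.7.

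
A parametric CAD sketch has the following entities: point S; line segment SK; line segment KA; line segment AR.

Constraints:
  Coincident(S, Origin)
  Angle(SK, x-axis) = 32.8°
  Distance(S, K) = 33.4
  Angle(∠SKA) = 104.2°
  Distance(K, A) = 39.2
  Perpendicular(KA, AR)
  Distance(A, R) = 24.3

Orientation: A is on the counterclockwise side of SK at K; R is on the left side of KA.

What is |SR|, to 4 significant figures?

48.08

∠SKA = 104.2°, so KA runs at 32.8° + (180° − 104.2°) = 108.6° from the x-axis; with |KA| = 39.2, A = K + 39.2·(cos 108.6°, sin 108.6°) = (15.57, 55.25). KA is perpendicular to AR; with |AR| = 24.3 on the left of KA, R = A + 24.3·(-0.9478, -0.3190) = (-7.459, 47.49). Then |SR| = |R − S| = 48.08.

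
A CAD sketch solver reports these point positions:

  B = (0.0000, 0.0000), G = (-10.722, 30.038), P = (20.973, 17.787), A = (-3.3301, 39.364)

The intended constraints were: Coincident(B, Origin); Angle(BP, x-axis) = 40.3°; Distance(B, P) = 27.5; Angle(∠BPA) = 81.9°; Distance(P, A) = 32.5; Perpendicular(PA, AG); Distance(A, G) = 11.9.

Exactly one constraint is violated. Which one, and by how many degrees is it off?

Perpendicular(PA, AG) — off by 3.20°.

B = (0.00, 0.00) ✓; BP at 40.30° ✓; |BP| = 27.50 ✓; ∠BPA = 81.90° ✓; |PA| = 32.50 ✓; ∠(PA, AG) = 93.20° ✗; |AG| = 11.90 ✓.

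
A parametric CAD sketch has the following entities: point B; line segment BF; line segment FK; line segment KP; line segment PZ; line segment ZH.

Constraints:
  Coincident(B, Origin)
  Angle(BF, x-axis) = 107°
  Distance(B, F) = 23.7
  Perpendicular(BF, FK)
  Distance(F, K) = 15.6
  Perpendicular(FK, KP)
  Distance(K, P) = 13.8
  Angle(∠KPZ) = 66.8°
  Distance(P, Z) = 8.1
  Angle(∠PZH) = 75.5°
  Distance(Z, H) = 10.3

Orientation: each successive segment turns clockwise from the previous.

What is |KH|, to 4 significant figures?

2.713

B is at the origin; BF runs at 107.0° with length 23.7, so F = (-6.929, 22.66). BF is perpendicular to FK, so FK runs at 17.00°; with |FK| = 15.6, K = (7.989, 27.23). The perpendicularity gives KP at right angles to FK, so KP runs at -73.00°; with |KP| = 13.8, P = (12.02, 14.03). ∠KPZ = 66.8° gives PZ at 173.8° from the x-axis; with |PZ| = 8.1, Z = (3.971, 14.90). ∠PZH = 75.5° gives ZH at 69.30° from the x-axis; with |ZH| = 10.3, H = (7.612, 24.54). Then |KH| = |H − K| = 2.713.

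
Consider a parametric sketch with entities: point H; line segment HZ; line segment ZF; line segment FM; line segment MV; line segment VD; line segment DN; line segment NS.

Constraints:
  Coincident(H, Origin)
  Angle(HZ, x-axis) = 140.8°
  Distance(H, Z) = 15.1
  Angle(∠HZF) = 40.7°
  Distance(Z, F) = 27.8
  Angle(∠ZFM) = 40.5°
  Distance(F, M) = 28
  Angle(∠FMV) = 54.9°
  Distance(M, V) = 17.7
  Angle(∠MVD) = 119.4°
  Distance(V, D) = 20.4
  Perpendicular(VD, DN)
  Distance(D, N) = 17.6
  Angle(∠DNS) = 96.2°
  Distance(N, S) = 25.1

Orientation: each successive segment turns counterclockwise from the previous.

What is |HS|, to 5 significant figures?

10.071

H is at the origin; HZ runs at 140.8° with length 15.1, so Z = (-11.702, 9.5436). ∠HZF = 40.7° gives ZF at -79.900° from the x-axis; with |ZF| = 27.8, F = (-6.8265, -17.826). ∠ZFM = 40.5° gives FM at 59.600° from the x-axis; with |FM| = 28.0, M = (7.3425, 6.3248). ∠FMV = 54.9° gives MV at -175.30° from the x-axis; with |MV| = 17.7, V = (-10.298, 4.8745). ∠MVD = 119.4° gives VD at -114.70° from the x-axis; with |VD| = 20.4, D = (-18.822, -13.659). The perpendicularity gives DN at right angles to VD, so DN runs at -24.700°; with |DN| = 17.6, N = (-2.8327, -21.014). ∠DNS = 96.2° gives NS at 59.100° from the x-axis; with |NS| = 25.1, S = (10.057, 0.52393). Then |HS| = |S − H| = 10.071.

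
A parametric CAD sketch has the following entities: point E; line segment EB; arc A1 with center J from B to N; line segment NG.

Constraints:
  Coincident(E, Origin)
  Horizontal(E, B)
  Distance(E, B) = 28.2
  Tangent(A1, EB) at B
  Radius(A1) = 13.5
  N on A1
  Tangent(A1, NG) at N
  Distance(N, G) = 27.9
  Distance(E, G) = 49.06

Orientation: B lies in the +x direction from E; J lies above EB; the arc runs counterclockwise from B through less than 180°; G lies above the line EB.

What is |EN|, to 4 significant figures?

44.56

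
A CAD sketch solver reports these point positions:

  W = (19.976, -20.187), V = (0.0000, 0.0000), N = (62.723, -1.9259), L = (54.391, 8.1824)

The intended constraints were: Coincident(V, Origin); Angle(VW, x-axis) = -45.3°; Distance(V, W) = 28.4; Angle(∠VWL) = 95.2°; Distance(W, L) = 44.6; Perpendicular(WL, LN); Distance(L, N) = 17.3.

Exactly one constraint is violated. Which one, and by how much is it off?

Distance(L, N) = 17.3 — off by 4.20.

V = (0.00, 0.00) ✓; VW at -45.30° ✓; |VW| = 28.40 ✓; ∠VWL = 95.20° ✓; |WL| = 44.60 ✓; ∠(WL, LN) = 90.00° ✓; |LN| = 13.10 ✗.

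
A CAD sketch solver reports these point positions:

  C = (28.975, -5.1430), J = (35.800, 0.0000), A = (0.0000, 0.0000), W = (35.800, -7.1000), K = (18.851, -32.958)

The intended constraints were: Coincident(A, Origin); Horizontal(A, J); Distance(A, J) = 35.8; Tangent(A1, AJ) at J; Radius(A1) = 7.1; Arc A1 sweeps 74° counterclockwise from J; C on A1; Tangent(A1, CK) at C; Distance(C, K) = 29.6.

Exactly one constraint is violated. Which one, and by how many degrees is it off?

Tangent(A1, CK) at C — off by 4.00°.

A = (0.00, 0.00) ✓; A.y = 0.00, J.y = 0.00 ✓; |AJ| = 35.80 ✓; ∠(WJ, JA) = 90.00° ✓; |WJ| = 7.100 ✓; bearing(W→C) − bearing(W→J) = 74.00° ✓; |WC| = 7.100 ✓; ∠(WC, CK) = 94.00° ✗; |CK| = 29.60 ✓.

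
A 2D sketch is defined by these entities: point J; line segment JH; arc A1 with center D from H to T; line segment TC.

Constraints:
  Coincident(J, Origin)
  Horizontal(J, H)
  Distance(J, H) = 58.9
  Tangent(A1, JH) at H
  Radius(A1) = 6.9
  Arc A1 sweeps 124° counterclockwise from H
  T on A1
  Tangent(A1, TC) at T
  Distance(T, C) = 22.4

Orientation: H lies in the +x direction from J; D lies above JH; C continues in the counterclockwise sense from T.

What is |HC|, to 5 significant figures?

30.108

J is at the origin; J and H share the same y with |JH| = 58.9 and H on the +x side, so H = (58.900, 0.0000). The tangent condition forces DH to be normal to JH, so D = H + (0, 6.9) = (58.900, 6.9000). On A1, H sits at bearing -90° from D; a 124° counterclockwise sweep puts T at bearing 34°, so T = D + 6.9·(cos 34°, sin 34°) = (64.620, 10.758). Tangency of A1 to TC means the radius DT is perpendicular to TC, so TC runs along (−sin 34°, cos 34°); with |TC| = 22.4, C = (52.094, 29.329). Then |HC| = |C − H| = 30.108.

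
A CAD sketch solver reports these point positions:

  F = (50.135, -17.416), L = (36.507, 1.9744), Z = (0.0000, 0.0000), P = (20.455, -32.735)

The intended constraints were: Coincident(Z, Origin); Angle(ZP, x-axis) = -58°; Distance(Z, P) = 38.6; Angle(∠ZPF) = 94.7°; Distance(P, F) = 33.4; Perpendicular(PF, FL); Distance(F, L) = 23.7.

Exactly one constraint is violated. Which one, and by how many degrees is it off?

Perpendicular(PF, FL) — off by 7.80°.

Z = (0.00, 0.00) ✓; ZP at -58.00° ✓; |ZP| = 38.60 ✓; ∠ZPF = 94.70° ✓; |PF| = 33.40 ✓; ∠(PF, FL) = 97.80° ✗; |FL| = 23.70 ✓.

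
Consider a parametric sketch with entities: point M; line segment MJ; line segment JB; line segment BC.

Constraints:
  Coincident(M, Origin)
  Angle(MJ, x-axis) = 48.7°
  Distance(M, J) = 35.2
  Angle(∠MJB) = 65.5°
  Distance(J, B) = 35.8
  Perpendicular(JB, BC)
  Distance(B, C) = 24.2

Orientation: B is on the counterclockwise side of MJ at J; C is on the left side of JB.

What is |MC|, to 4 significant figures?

22.60

∠MJB = 65.5°, so JB runs at 48.7° + (180° − 65.5°) = 163.2° from the x-axis; with |JB| = 35.8, B = J + 35.8·(cos 163.2°, sin 163.2°) = (-11.04, 36.79). JB is perpendicular to BC; with |BC| = 24.2 on the left of JB, C = B + 24.2·(-0.2890, -0.9573) = (-18.03, 13.62). Then |MC| = |C − M| = 22.60.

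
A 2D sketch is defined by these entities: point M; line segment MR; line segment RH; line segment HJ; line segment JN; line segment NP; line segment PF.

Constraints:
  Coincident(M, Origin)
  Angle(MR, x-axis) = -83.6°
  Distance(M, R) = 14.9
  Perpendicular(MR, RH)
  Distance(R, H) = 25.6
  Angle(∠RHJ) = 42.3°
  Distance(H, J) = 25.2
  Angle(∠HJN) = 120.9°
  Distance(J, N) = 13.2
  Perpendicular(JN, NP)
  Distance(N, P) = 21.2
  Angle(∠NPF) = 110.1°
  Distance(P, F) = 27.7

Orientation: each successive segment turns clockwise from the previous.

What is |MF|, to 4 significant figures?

36.73

M is at the origin; MR runs at -83.6° with length 14.9, so R = (1.661, -14.81). The perpendicularity gives RH at right angles to MR, so RH runs at -173.6°; with |RH| = 25.6, H = (-23.78, -17.66). ∠RHJ = 42.3° gives HJ at 48.70° from the x-axis; with |HJ| = 25.2, J = (-7.148, 1.271). ∠HJN = 120.9° gives JN at -10.40° from the x-axis; with |JN| = 13.2, N = (5.836, -1.112). JN ⟂ NP, so NP runs at -100.4°; with |NP| = 21.2, P = (2.009, -21.96). ∠NPF = 110.1° gives PF at -170.3° from the x-axis; with |PF| = 27.7, F = (-25.30, -26.63). Then |MF| = |F − M| = 36.73.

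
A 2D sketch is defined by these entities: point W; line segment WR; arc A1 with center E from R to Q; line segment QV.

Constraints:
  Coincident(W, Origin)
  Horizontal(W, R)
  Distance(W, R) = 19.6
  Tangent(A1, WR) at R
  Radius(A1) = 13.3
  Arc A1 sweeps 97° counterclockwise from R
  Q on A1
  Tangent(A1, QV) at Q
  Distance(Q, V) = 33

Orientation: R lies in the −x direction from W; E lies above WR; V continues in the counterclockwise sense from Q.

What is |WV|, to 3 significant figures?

48.8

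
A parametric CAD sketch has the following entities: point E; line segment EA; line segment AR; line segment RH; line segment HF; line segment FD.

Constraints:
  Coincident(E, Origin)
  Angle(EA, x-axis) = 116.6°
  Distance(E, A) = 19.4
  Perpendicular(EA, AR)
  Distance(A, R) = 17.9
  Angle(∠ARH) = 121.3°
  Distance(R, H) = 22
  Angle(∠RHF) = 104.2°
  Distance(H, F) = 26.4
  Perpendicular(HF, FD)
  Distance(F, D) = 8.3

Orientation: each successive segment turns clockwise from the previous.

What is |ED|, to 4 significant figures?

13.34

E is at the origin; EA runs at 116.6° with length 19.4, so A = (-8.687, 17.35). EA is perpendicular to AR, so AR runs at 26.60°; with |AR| = 17.9, R = (7.319, 25.36). ∠ARH = 121.3° gives RH at -32.10° from the x-axis; with |RH| = 22.0, H = (25.96, 13.67). ∠RHF = 104.2° gives HF at -107.9° from the x-axis; with |HF| = 26.4, F = (17.84, -11.45). HF is perpendicular to FD, so FD runs at 162.1°; with |FD| = 8.3, D = (9.943, -8.900). Then |ED| = |D − E| = 13.34.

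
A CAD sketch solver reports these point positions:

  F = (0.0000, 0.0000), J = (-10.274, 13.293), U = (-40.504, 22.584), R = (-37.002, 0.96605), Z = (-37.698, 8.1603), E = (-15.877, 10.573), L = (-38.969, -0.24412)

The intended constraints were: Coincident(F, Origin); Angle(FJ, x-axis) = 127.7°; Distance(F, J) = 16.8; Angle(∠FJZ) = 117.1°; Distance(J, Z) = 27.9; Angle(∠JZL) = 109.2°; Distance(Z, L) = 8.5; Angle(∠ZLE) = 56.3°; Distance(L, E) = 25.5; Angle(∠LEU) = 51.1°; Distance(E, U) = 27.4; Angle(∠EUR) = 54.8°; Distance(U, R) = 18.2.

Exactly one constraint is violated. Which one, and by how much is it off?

Distance(U, R) = 18.2 — off by 3.70.

F = (0.00, 0.00) ✓; FJ at 127.7° ✓; |FJ| = 16.80 ✓; ∠FJZ = 117.1° ✓; |JZ| = 27.90 ✓; ∠JZL = 109.2° ✓; |ZL| = 8.500 ✓; ∠ZLE = 56.30° ✓; |LE| = 25.50 ✓; ∠LEU = 51.10° ✓; |EU| = 27.40 ✓; ∠EUR = 54.80° ✓; |UR| = 21.90 ✗.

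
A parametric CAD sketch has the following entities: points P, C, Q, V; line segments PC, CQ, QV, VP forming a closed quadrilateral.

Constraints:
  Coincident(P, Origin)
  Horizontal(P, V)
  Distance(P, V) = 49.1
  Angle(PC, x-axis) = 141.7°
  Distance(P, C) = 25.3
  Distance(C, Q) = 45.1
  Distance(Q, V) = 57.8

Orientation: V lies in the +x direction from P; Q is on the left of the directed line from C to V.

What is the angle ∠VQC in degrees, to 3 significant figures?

85.9°

Checks: |CQ| = 45.10 ✓; |QV| = 57.80 ✓.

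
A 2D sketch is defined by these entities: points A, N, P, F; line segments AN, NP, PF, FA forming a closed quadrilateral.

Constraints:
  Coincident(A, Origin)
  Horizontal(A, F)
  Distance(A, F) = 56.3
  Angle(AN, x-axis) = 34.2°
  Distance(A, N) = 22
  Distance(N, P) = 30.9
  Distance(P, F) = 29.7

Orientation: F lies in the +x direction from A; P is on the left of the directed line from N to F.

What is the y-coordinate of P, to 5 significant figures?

27.518

A is at the origin; A and F share the same y with |AF| = 56.3 and F in +x, so F = (56.3, 0). AN runs at 34.2° with |AN| = 22.0, so N = (18.196, 12.366). P is determined by |NP| = 30.9 and |PF| = 29.7 together: it lies at the intersection of circle(N, 30.9) and circle(F, 29.7). With |NF| = 40.061, the foot of the radical line on NF is 20.938 from N and the perpendicular offset is √(30.9² − 20.938²) = 22.725. Taking the left-of-NF solution: P = (45.126, 27.518).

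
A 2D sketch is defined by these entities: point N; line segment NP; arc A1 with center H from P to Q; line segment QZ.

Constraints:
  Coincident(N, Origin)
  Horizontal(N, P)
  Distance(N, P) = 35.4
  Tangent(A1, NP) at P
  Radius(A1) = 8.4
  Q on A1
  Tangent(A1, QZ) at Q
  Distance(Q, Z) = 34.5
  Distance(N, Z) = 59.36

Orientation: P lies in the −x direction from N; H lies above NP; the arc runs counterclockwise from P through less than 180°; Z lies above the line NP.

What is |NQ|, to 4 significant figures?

29.89

Checks: |HQ| = 8.400 ✓; ∠(HQ, QZ) = 90.00° ✓; |QZ| = 34.50 ✓; |NZ| = 59.36 ✓.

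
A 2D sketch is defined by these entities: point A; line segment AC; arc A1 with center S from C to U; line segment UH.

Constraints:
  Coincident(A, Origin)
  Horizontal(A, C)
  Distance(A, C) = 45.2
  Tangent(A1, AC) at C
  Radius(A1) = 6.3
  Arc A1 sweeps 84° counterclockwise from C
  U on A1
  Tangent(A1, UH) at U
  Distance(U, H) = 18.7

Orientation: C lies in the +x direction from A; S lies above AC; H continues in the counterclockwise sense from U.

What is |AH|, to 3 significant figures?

58.7

A is at the origin; A and C share the same y with |AC| = 45.2 and C on the +x side, so C = (45.2, 0.00). The tangent condition forces SC to be normal to AC, so S = C + (0, 6.3) = (45.2, 6.30). On A1, C sits at bearing -90° from S; an 84° counterclockwise sweep puts U at bearing -6°, so U = S + 6.3·(cos -6°, sin -6°) = (51.5, 5.64). Since A1 is tangent to UH there, SU ⟂ UH, so UH runs along (−sin -6°, cos -6°); with |UH| = 18.7, H = (53.4, 24.2). Then |AH| = |H − A| = 58.7.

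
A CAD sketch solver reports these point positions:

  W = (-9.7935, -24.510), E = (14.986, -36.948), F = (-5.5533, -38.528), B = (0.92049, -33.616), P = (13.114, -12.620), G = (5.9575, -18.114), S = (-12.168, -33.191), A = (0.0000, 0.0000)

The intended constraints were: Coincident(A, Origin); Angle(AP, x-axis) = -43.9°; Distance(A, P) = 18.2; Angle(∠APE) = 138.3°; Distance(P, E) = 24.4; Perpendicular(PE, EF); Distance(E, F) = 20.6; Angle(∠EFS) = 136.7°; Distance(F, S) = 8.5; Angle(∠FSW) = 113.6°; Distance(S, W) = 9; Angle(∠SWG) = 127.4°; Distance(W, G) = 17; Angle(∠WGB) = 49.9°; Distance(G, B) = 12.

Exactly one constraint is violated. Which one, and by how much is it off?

Distance(G, B) = 12 — off by 4.30.

A = (0.00, 0.00) ✓; AP at -43.90° ✓; |AP| = 18.20 ✓; ∠APE = 138.3° ✓; |PE| = 24.40 ✓; ∠(PE, EF) = 90.00° ✓; |EF| = 20.60 ✓; ∠EFS = 136.7° ✓; |FS| = 8.499 ✓; ∠FSW = 113.6° ✓; |SW| = 9.000 ✓; ∠SWG = 127.4° ✓; |WG| = 17.00 ✓; ∠WGB = 49.90° ✓; |GB| = 16.30 ✗.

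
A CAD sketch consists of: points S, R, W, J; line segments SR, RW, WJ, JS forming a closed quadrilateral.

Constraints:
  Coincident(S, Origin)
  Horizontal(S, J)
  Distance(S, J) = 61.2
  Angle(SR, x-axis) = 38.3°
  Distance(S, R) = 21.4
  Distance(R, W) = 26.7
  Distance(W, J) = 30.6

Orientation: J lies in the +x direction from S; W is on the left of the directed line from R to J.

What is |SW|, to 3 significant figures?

47.6

S is at the origin; SJ is horizontal with |SJ| = 61.2 and J in +x, so J = (61.2, 0). SR runs at 38.3° with |SR| = 21.4, so R = (16.8, 13.3). W is determined by |RW| = 26.7 and |WJ| = 30.6 together: it lies at the intersection of circle(R, 26.7) and circle(J, 30.6). With |RJ| = 46.3, the foot of the radical line on RJ is 20.8 from R and the perpendicular offset is √(26.7² − 20.8²) = 16.8. Taking the left-of-RJ solution: W = (41.5, 23.4).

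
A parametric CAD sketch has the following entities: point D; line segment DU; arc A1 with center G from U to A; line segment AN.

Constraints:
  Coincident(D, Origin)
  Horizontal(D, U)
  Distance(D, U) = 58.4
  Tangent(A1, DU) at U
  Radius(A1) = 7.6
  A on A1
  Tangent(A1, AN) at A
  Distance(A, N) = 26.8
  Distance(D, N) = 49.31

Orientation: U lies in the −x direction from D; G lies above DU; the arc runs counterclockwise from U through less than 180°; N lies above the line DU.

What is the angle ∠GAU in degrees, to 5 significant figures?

57.561°

Checks: ∠(GU, UD) = 90.00° ✓; |GU| = 7.600 ✓; |GA| = 7.600 ✓; ∠(GA, AN) = 90.00° ✓; |AN| = 26.80 ✓; |DN| = 49.31 ✓.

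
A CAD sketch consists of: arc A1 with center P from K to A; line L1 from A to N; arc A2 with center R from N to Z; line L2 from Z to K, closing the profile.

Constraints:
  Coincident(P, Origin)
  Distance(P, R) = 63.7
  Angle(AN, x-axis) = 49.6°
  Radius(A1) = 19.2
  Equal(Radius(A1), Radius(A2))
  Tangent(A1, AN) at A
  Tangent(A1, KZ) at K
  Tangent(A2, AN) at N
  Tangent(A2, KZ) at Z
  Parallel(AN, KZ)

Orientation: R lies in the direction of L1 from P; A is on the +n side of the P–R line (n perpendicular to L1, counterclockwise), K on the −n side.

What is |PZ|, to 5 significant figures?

66.531

The slot axis is L1's direction at 49.6°, so u = (cos 49.6°, sin 49.6°) = (0.64812, 0.76154) and n = (−sin 49.6°, cos 49.6°) = (-0.76154, 0.64812). P is at the origin and R lies 63.7 along u from P, so R = 63.7·u = (41.285, 48.510). Tangency of A1 to both parallel lines with radius 19.2 puts A and K at P ± 19.2·n: A = (-14.622, 12.444), K = (14.622, -12.444). Equal radii place N and Z the same way about R: N = R + 19.2·n = (26.664, 60.954), Z = R − 19.2·n = (55.907, 36.066). Then |PZ| = |Z − P| = 66.531.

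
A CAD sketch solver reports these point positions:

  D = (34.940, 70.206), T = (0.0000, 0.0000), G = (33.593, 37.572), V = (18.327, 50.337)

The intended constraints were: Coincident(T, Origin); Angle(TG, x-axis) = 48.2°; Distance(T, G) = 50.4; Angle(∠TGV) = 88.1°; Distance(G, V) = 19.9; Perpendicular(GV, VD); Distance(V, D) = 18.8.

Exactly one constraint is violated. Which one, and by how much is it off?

Distance(V, D) = 18.8 — off by 7.10.

T = (0.00, 0.00) ✓; TG at 48.20° ✓; |TG| = 50.40 ✓; ∠TGV = 88.10° ✓; |GV| = 19.90 ✓; ∠(GV, VD) = 90.00° ✓; |VD| = 25.90 ✗.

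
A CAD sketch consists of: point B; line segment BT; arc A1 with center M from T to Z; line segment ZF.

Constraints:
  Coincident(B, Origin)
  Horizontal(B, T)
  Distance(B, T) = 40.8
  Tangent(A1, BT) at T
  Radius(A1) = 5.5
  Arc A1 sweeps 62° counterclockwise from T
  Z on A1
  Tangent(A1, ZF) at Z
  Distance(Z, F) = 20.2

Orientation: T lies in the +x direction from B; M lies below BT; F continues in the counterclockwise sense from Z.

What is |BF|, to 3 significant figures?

33.6

B is at the origin; B and T share the same y with |BT| = 40.8 and T on the +x side, so T = (40.8, 0.00). Since A1 is tangent to BT there, MT ⟂ BT, so M = T + (0, -5.5) = (40.8, -5.50). On A1, T sits at bearing 90° from M; a 62° counterclockwise sweep puts Z at bearing 152°, so Z = M + 5.5·(cos 152°, sin 152°) = (35.9, -2.92). The tangent condition forces MZ to be normal to ZF, so ZF runs along (−sin 152°, cos 152°); with |ZF| = 20.2, F = (26.5, -20.8). Then |BF| = |F − B| = 33.6.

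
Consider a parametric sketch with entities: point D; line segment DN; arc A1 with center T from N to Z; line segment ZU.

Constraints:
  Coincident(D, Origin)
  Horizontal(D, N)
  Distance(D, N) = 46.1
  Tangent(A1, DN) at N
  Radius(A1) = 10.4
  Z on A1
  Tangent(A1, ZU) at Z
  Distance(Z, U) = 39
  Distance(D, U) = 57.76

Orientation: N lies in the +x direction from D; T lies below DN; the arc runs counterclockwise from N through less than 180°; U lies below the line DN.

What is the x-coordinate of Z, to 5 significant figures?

35.752

Checks: |TZ| = 10.40 ✓; ∠(TZ, ZU) = 90.00° ✓; |ZU| = 39.00 ✓; |DU| = 57.76 ✓.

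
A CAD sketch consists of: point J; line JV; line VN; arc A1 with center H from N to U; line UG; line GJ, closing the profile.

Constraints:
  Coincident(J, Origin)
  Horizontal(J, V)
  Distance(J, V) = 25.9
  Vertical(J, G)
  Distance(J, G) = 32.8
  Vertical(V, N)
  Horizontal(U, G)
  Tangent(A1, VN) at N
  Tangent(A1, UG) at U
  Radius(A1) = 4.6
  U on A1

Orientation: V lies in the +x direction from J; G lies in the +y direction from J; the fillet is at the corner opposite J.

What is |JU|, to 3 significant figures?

39.1

J is at the origin; JV is horizontal with |JV| = 25.9 and V on the +x side, so V = (25.9, 0.00). JG is vertical with |JG| = 32.8 and G on the +y side, so G = (0.00, 32.8). The virtual corner opposite J is at (25.9, 32.8). Since A1 is tangent to VN there, HN ⟂ VN and tangency of A1 to UG means the radius HU is perpendicular to UG, with radius 4.6, so the center H sits 4.6 in from both sides at H = (21.3, 28.2). That places the tangent points at N = (25.9, 28.2) on VN and U = (21.3, 32.8) on UG. Then |JU| = |U − J| = 39.1.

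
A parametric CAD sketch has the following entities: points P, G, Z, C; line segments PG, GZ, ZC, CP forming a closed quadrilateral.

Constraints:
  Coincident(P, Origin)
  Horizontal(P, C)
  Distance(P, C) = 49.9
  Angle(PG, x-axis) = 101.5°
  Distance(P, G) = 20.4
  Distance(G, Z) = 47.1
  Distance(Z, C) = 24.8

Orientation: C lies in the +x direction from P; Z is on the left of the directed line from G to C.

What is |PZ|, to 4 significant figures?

49.03

Checks: |GZ| = 47.10 ✓; |ZC| = 24.80 ✓.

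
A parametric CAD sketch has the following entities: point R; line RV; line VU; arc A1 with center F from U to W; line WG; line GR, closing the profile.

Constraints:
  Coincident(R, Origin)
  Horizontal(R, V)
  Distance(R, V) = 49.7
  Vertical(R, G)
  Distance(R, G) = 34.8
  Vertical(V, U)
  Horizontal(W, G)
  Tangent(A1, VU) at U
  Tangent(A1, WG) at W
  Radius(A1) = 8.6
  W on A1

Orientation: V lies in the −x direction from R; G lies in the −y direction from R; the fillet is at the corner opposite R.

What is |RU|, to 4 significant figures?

56.18

The virtual corner opposite R is at (-49.70, -34.80). The tangent condition forces FU to be normal to VU and the tangent condition forces FW to be normal to WG, with radius 8.6, so the center F sits 8.6 in from both sides at F = (-41.10, -26.20). That places the tangent points at U = (-49.70, -26.20) on VU and W = (-41.10, -34.80) on WG. Then |RU| = |U − R| = 56.18.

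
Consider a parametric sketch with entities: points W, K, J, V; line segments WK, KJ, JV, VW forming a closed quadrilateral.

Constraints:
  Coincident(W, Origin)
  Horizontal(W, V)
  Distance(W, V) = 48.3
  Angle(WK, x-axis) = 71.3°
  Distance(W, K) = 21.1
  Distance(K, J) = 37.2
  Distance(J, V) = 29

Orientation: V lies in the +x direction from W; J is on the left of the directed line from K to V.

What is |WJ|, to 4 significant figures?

51.57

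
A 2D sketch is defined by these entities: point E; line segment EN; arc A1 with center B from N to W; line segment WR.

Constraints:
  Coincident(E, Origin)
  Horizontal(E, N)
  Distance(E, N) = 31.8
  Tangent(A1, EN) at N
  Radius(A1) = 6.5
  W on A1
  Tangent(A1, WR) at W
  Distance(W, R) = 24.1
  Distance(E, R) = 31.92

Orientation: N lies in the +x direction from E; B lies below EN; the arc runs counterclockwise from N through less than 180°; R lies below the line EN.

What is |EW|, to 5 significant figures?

26.054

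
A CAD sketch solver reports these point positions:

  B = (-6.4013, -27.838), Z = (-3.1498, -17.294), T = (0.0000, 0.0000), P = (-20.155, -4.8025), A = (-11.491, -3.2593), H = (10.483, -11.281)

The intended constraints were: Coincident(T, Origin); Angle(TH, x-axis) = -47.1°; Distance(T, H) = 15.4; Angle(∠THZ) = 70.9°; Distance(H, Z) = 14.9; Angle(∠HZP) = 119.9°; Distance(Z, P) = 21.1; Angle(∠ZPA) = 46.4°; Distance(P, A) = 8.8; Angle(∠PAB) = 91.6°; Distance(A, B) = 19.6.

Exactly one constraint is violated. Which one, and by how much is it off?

Distance(A, B) = 19.6 — off by 5.50.

T = (0.00, 0.00) ✓; TH at -47.10° ✓; |TH| = 15.40 ✓; ∠THZ = 70.90° ✓; |HZ| = 14.90 ✓; ∠HZP = 119.9° ✓; |ZP| = 21.10 ✓; ∠ZPA = 46.40° ✓; |PA| = 8.800 ✓; ∠PAB = 91.60° ✓; |AB| = 25.10 ✗.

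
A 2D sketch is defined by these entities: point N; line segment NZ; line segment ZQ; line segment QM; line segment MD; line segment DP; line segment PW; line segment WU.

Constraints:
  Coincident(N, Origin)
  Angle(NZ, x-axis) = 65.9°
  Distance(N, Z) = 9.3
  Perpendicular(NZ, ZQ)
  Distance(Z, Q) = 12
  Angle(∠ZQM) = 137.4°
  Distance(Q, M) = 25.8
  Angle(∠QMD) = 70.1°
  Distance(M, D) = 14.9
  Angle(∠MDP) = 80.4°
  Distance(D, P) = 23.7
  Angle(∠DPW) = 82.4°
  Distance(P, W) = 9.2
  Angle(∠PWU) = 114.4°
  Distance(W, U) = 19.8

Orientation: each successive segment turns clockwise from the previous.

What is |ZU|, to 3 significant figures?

34.9

∠DPW = 82.4° gives PW at -13.8° from the x-axis; with |PW| = 9.2, W = (21.6, 0.377). ∠PWU = 114.4° gives WU at -79.4° from the x-axis; with |WU| = 19.8, U = (25.2, -19.1). Then |ZU| = |U − Z| = 34.9.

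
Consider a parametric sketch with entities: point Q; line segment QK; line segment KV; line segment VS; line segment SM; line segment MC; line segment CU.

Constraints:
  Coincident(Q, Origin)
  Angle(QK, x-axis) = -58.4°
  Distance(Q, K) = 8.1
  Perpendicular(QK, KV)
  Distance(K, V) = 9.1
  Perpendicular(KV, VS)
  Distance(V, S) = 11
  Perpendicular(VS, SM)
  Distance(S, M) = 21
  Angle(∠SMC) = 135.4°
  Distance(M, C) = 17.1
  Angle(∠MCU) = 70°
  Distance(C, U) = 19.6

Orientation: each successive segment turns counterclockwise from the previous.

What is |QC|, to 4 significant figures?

25.74

VS ⟂ SM, so SM runs at -148.4°; with |SM| = 21.0, M = (-11.66, -3.765). ∠SMC = 135.4° gives MC at -103.8° from the x-axis; with |MC| = 17.1, C = (-15.73, -20.37). Then |QC| = |C − Q| = 25.74.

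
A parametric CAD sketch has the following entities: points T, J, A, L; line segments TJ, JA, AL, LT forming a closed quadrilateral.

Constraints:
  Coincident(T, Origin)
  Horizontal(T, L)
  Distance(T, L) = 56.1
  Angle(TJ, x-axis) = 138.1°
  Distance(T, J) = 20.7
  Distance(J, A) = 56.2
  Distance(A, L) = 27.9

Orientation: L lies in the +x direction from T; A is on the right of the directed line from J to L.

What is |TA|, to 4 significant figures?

36.08

T is at the origin; TL is horizontal with |TL| = 56.1 and L in +x, so L = (56.1, 0). TJ runs at 138.1° with |TJ| = 20.7, so J = (-15.41, 13.82). A is determined by |JA| = 56.2 and |AL| = 27.9 together: it lies at the intersection of circle(J, 56.2) and circle(L, 27.9). With |JL| = 72.83, the foot of the radical line on JL is 52.75 from J and the perpendicular offset is √(56.2² − 52.75²) = 19.37. Taking the right-of-JL solution: A = (32.71, -15.21).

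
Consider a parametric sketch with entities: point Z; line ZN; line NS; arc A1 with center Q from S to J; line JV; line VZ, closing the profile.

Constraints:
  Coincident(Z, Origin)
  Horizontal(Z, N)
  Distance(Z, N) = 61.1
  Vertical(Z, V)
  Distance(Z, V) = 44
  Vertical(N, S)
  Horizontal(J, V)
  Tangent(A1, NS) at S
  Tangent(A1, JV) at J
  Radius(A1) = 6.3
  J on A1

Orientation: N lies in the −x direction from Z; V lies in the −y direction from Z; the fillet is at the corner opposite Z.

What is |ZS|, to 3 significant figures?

71.8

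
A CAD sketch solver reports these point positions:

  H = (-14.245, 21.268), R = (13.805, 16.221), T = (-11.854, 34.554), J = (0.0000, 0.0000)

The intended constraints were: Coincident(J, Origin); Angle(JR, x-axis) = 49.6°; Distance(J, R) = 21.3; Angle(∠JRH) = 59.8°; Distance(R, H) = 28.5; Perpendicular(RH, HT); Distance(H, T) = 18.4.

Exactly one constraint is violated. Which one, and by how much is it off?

Distance(H, T) = 18.4 — off by 4.90.

J = (0.00, 0.00) ✓; JR at 49.60° ✓; |JR| = 21.30 ✓; ∠JRH = 59.80° ✓; |RH| = 28.50 ✓; ∠(RH, HT) = 90.00° ✓; |HT| = 13.50 ✗.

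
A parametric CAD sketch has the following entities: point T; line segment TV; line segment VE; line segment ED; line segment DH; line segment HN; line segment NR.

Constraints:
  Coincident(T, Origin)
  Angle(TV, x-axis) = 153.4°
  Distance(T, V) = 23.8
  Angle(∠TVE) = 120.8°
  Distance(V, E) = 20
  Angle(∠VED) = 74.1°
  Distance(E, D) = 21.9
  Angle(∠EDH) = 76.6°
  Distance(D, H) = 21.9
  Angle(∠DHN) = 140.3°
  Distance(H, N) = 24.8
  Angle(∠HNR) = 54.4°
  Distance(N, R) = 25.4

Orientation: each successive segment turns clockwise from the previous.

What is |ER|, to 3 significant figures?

11.4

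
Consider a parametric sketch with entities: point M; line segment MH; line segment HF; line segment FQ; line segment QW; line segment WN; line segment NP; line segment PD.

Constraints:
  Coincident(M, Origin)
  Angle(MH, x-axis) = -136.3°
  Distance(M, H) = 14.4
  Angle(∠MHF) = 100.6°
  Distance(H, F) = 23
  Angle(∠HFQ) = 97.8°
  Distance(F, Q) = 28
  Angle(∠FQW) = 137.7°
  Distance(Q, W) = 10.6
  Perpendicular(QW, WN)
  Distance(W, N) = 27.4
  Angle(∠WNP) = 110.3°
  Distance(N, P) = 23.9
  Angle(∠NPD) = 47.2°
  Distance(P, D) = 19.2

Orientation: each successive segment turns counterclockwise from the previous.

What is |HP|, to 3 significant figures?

4.64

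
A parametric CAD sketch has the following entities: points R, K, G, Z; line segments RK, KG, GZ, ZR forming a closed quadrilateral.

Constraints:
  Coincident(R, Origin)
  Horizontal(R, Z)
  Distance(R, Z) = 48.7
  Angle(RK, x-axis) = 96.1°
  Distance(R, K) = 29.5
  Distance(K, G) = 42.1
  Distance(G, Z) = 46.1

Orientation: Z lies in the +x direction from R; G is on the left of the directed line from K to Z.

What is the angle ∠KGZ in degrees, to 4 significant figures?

84.82°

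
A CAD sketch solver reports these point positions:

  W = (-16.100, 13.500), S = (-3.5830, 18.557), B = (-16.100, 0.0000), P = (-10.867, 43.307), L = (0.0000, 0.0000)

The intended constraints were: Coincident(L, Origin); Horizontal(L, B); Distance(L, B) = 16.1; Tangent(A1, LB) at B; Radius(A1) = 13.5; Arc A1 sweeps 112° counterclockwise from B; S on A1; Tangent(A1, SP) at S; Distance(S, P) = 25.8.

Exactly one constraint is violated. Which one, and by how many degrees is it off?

Tangent(A1, SP) at S — off by 5.60°.

L = (0.00, 0.00) ✓; L.y = 0.00, B.y = 0.00 ✓; |LB| = 16.10 ✓; ∠(WB, BL) = 90.00° ✓; |WB| = 13.50 ✓; bearing(W→S) − bearing(W→B) = 112.0° ✓; |WS| = 13.50 ✓; ∠(WS, SP) = 95.60° ✗; |SP| = 25.80 ✓.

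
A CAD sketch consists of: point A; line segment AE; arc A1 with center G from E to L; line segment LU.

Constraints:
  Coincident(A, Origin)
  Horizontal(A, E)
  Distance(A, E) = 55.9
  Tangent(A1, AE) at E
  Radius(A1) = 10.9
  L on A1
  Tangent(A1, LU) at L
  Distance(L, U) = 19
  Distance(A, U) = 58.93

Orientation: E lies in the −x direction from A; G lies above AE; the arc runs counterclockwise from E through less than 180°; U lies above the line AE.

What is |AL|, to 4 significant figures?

47.21

Checks: |GL| = 10.90 ✓; ∠(GL, LU) = 90.00° ✓; |LU| = 19.00 ✓; |AU| = 58.93 ✓.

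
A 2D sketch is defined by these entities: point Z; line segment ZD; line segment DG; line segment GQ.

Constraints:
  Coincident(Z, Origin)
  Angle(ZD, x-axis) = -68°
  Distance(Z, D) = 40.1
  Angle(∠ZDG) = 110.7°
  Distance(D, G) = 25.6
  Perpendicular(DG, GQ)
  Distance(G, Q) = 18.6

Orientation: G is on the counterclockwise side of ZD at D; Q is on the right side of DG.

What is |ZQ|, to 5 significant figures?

68.778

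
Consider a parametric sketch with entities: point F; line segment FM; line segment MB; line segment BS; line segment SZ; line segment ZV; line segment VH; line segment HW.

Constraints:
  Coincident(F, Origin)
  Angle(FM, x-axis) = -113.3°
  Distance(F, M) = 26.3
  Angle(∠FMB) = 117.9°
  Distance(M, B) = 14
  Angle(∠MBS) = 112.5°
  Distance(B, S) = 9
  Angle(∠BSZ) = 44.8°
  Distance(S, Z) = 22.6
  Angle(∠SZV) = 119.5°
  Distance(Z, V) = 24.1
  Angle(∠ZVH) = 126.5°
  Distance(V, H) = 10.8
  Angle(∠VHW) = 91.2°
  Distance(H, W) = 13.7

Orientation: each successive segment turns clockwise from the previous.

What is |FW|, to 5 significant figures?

50.962

F is at the origin; FM runs at -113.3° with length 26.3, so M = (-10.403, -24.155). ∠FMB = 117.9° gives MB at -175.40° from the x-axis; with |MB| = 14.0, B = (-24.358, -25.278). ∠MBS = 112.5° gives BS at 117.10° from the x-axis; with |BS| = 9.0, S = (-28.458, -17.266). ∠BSZ = 44.8° gives SZ at -18.100° from the x-axis; with |SZ| = 22.6, Z = (-6.9760, -24.287). ∠SZV = 119.5° gives ZV at -78.600° from the x-axis; with |ZV| = 24.1, V = (-2.2125, -47.912). ∠ZVH = 126.5° gives VH at -132.10° from the x-axis; with |VH| = 10.8, H = (-9.4531, -55.925). ∠VHW = 91.2° gives HW at 139.10° from the x-axis; with |HW| = 13.7, W = (-19.808, -46.955). Then |FW| = |W − F| = 50.962.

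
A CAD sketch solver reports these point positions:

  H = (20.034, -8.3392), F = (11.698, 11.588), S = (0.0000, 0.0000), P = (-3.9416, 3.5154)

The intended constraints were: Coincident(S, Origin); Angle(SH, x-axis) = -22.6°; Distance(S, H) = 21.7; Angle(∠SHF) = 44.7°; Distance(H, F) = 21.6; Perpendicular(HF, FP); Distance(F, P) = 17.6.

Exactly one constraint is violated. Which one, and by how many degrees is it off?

Perpendicular(HF, FP) — off by 4.60°.

S = (0.00, 0.00) ✓; SH at -22.60° ✓; |SH| = 21.70 ✓; ∠SHF = 44.70° ✓; |HF| = 21.60 ✓; ∠(HF, FP) = 94.60° ✗; |FP| = 17.60 ✓.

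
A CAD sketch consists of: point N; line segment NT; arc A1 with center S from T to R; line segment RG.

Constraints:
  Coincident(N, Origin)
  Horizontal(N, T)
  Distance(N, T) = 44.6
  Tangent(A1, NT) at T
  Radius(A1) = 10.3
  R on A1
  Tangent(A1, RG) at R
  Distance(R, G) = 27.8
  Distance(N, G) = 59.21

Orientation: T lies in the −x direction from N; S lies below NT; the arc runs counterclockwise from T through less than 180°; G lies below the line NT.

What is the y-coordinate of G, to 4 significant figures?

-39.93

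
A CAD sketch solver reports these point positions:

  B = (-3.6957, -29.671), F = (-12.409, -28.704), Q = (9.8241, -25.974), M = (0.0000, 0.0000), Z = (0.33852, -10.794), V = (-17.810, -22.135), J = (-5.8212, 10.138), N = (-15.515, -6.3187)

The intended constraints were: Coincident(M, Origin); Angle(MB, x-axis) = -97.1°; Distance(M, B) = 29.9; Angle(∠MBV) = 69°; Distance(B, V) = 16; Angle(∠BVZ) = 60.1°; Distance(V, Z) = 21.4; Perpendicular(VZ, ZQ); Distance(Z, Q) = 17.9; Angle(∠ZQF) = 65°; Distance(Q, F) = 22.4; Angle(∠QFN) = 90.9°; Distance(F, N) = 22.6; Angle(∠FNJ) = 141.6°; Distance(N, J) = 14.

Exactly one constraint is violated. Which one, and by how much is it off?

Distance(N, J) = 14 — off by 5.10.

M = (0.00, 0.00) ✓; MB at -97.10° ✓; |MB| = 29.90 ✓; ∠MBV = 69.00° ✓; |BV| = 16.00 ✓; ∠BVZ = 60.10° ✓; |VZ| = 21.40 ✓; ∠(VZ, ZQ) = 90.00° ✓; |ZQ| = 17.90 ✓; ∠ZQF = 65.00° ✓; |QF| = 22.40 ✓; ∠QFN = 90.90° ✓; |FN| = 22.60 ✓; ∠FNJ = 141.6° ✓; |NJ| = 19.10 ✗.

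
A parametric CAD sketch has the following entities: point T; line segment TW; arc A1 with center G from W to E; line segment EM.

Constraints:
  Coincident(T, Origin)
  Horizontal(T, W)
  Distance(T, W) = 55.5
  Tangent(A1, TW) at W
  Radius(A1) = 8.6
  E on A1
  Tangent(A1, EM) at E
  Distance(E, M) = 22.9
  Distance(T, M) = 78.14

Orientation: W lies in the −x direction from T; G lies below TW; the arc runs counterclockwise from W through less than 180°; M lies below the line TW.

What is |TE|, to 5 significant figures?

63.134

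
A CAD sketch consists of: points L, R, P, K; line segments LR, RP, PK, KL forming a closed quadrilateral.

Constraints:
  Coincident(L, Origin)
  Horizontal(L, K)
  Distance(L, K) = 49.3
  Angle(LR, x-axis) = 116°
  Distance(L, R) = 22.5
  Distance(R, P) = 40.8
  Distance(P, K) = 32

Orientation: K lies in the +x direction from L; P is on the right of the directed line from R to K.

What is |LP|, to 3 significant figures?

20.7

Checks: |RP| = 40.80 ✓; |PK| = 32.00 ✓.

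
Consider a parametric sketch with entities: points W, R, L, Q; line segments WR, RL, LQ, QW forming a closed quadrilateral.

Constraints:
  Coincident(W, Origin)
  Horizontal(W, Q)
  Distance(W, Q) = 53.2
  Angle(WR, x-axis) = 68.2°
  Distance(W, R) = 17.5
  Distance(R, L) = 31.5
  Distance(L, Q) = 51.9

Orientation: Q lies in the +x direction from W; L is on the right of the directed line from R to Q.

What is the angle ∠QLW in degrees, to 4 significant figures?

86.29°

W is at the origin; W and Q share the same y with |WQ| = 53.2 and Q in +x, so Q = (53.2, 0). WR runs at 68.2° with |WR| = 17.5, so R = (6.499, 16.25). L is determined by |RL| = 31.5 and |LQ| = 51.9 together: it lies at the intersection of circle(R, 31.5) and circle(Q, 51.9). With |RQ| = 49.45, the foot of the radical line on RQ is 7.520 from R and the perpendicular offset is √(31.5² − 7.520²) = 30.59. Taking the right-of-RQ solution: L = (3.549, -15.11).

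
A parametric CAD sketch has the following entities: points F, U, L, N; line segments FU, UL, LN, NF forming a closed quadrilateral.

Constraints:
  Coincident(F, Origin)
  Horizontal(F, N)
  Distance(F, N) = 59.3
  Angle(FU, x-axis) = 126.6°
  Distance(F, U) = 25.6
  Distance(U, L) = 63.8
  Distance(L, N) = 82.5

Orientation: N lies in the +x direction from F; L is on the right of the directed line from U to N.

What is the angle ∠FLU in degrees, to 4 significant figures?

18.16°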